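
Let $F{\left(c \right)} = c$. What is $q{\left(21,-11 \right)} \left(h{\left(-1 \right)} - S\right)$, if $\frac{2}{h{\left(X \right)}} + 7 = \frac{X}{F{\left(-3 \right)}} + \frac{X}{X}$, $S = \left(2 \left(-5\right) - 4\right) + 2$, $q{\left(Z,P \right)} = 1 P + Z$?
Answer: $\frac{1980}{17} \approx 116.47$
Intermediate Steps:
$q{\left(Z,P \right)} = P + Z$
$S = -12$ ($S = \left(-10 - 4\right) + 2 = -14 + 2 = -12$)
$h{\left(X \right)} = \frac{2}{-6 - \frac{X}{3}}$ ($h{\left(X \right)} = \frac{2}{-7 + \left(\frac{X}{-3} + \frac{X}{X}\right)} = \frac{2}{-7 + \left(X \left(- \frac{1}{3}\right) + 1\right)} = \frac{2}{-7 - \left(-1 + \frac{X}{3}\right)} = \frac{2}{-6 - \frac{X}{3}}$)
$q{\left(21,-11 \right)} \left(h{\left(-1 \right)} - S\right) = \left(-11 + 21\right) \left(- \frac{6}{18 - 1} - -12\right) = 10 \left(- \frac{6}{17} + 12\right) = 10 \cdot \frac{198}{17} = \frac{1980}{17}$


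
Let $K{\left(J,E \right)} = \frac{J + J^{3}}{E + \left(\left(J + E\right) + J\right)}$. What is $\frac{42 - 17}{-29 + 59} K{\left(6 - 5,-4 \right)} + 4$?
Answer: $\frac{67}{18} \approx 3.7222$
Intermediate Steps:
$K{\left(J,E \right)} = \frac{J + J^{3}}{2 E + 2 J}$ ($K{\left(J,E \right)} = \frac{J + J^{3}}{E + \left(\left(E + J\right) + J\right)} = \frac{J + J^{3}}{E + \left(E + 2 J\right)} = \frac{J + J^{3}}{2 E + 2 J}$)
$\frac{42 - 17}{-29 + 59} K{\left(6 - 5,-4 \right)} + 4 = \frac{42 - 17}{-29 + 59} \frac{\left(6 - 5\right) + \left(6 - 5\right)^{3}}{2 \left(-4\right) + 2 \left(6 - 5\right)} + 4 = \frac{25}{30} \frac{\left(6 - 5\right) + \left(6 - 5\right)^{3}}{-8 + 2 \left(6 - 5\right)} + 4 = 25 \cdot \frac{1}{30} \frac{1 + 1^{3}}{-8 + 2 \cdot 1} + 4 = \frac{5 \frac{1 + 1}{-8 + 2}}{6} + 4 = \frac{5 \frac{1}{-6} \cdot 2}{6} + 4 = \frac{5 \left(\left(- \frac{1}{6}\right) 2\right)}{6} + 4 = \frac{5}{6} \left(- \frac{1}{3}\right) + 4 = - \frac{5}{18} + 4 = \frac{67}{18}$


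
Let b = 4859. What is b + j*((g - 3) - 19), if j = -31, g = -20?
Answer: 6161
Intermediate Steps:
b + j*((g - 3) - 19) = 4859 - 31*((-20 - 3) - 19) = 4859 - 31*(-23 - 19) = 4859 - 31*(-42) = 4859 + 1302 = 6161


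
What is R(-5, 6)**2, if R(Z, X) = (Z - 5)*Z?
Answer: 2500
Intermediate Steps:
R(Z, X) = Z*(-5 + Z) (R(Z, X) = (-5 + Z)*Z = Z*(-5 + Z))
R(-5, 6)**2 = (-5*(-5 - 5))**2 = (-5*(-10))**2 = 50**2 = 2500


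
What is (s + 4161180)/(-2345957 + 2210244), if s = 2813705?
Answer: -6974885/135713 ≈ -51.394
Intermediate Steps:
(s + 4161180)/(-2345957 + 2210244) = (2813705 + 4161180)/(-2345957 + 2210244) = 6974885/(-135713) = 6974885*(-1/135713) = -6974885/135713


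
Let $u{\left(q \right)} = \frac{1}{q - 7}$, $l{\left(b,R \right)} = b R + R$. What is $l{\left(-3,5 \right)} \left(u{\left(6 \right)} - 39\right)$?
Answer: $400$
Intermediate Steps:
$l{\left(b,R \right)} = R + R b$ ($l{\left(b,R \right)} = R b + R = R + R b$)
$u{\left(q \right)} = \frac{1}{-7 + q}$
$l{\left(-3,5 \right)} \left(u{\left(6 \right)} - 39\right) = 5 \left(1 - 3\right) \left(\frac{1}{-7 + 6} - 39\right) = 5 \left(-2\right) \left(\frac{1}{-1} - 39\right) = - 10 \left(-1 - 39\right) = \left(-10\right) \left(-40\right) = 400$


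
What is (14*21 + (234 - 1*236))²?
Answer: 85264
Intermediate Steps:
(14*21 + (234 - 1*236))² = (294 + (234 - 236))² = (294 - 2)² = 292² = 85264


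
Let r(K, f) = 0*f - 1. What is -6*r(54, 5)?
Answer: 6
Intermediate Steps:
r(K, f) = -1 (r(K, f) = 0 - 1 = -1)
-6*r(54, 5) = -6*(-1) = 6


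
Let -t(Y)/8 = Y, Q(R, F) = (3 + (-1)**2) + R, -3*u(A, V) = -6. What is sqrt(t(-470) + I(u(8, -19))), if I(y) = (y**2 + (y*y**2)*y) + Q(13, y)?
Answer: sqrt(3797) ≈ 61.620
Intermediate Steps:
u(A, V) = 2 (u(A, V) = -1/3*(-6) = 2)
Q(R, F) = 4 + R (Q(R, F) = (3 + 1) + R = 4 + R)
I(y) = 17 + y**2 + y**4 (I(y) = (y**2 + (y*y**2)*y) + (4 + 13) = (y**2 + y**3*y) + 17 = (y**2 + y**4) + 17 = 17 + y**2 + y**4)
t(Y) = -8*Y
sqrt(t(-470) + I(u(8, -19))) = sqrt(-8*(-470) + (17 + 2**2 + 2**4)) = sqrt(3760 + (17 + 4 + 16)) = sqrt(3760 + 37) = sqrt(3797)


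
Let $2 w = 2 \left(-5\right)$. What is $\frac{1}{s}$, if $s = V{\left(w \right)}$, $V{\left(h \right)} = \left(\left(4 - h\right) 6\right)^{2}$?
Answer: $\frac{1}{2916} \approx 0.00034294$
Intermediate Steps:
$w = -5$ ($w = \frac{2 \left(-5\right)}{2} = \frac{1}{2} \left(-10\right) = -5$)
$V{\left(h \right)} = \left(24 - 6 h\right)^{2}$
$s = 2916$ ($s = 36 \left(-4 - 5\right)^{2} = 36 \left(-9\right)^{2} = 36 \cdot 81 = 2916$)
$\frac{1}{s} = \frac{1}{2916}$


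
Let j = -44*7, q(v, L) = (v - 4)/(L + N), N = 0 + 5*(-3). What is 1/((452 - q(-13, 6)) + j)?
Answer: 9/1279 ≈ 0.0070367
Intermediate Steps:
N = -15 (N = 0 - 15 = -15)
q(v, L) = (-4 + v)/(-15 + L) (q(v, L) = (v - 4)/(L - 15) = (-4 + v)/(-15 + L))
j = -308
1/((452 - q(-13, 6)) + j) = 1/((452 - (-4 - 13)/(-15 + 6)) - 308) = 1/((452 - (-17)/(-9)) - 308) = 1/((452 - (-1)*(-17)/9) - 308) = 1/((452 - 1*17/9) - 308) = 1/((452 - 17/9) - 308) = 1/(4051/9 - 308) = 1/(1279/9) = 9/1279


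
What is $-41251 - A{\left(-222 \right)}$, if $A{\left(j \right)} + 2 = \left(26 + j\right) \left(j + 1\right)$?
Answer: $-84565$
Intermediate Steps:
$A{\left(j \right)} = -2 + \left(1 + j\right) \left(26 + j\right)$ ($A{\left(j \right)} = -2 + \left(26 + j\right) \left(j + 1\right) = -2 + \left(26 + j\right) \left(1 + j\right) = -2 + \left(1 + j\right) \left(26 + j\right)$)
$-41251 - A{\left(-222 \right)} = -41251 - \left(24 + \left(-222\right)^{2} + 27 \left(-222\right)\right) = -41251 - \left(24 + 49284 - 5994\right) = -41251 - 43314 = -84565$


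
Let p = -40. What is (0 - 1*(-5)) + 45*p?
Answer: -1795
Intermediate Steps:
(0 - 1*(-5)) + 45*p = (0 - 1*(-5)) + 45*(-40) = (0 + 5) - 1800 = 5 - 1800 = -1795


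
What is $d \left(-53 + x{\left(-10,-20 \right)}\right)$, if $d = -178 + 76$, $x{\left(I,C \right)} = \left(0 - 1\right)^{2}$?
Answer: $5304$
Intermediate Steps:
$x{\left(I,C \right)} = 1$ ($x{\left(I,C \right)} = \left(-1\right)^{2} = 1$)
$d = -102$
$d \left(-53 + x{\left(-10,-20 \right)}\right) = - 102 \left(-53 + 1\right) = \left(-102\right) \left(-52\right) = 5304$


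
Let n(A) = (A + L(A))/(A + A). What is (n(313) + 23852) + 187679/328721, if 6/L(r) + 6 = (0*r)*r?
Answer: 2454234504399/102889673 ≈ 23853.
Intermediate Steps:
L(r) = -1 (L(r) = 6/(-6 + (0*r)*r) = 6/(-6 + 0*r) = 6/(-6 + 0) = 6/(-6) = 6*(-⅙) = -1)
n(A) = (-1 + A)/(2*A) (n(A) = (A - 1)/(A + A) = (-1 + A)/((2*A)) = (-1 + A)*(1/(2*A)) = (-1 + A)/(2*A))
(n(313) + 23852) + 187679/328721 = ((½)*(-1 + 313)/313 + 23852) + 187679/328721 = ((½)*(1/313)*312 + 23852) + 187679*(1/328721) = (156/313 + 23852) + 187679/328721 = 7465832/313 + 187679/328721 = 2454234504399/102889673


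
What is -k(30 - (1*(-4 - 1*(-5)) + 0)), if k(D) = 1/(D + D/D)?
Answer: -1/30 ≈ -0.033333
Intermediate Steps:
k(D) = 1/(1 + D) (k(D) = 1/(D + 1) = 1/(1 + D))
-k(30 - (1*(-4 - 1*(-5)) + 0)) = -1/(1 + (30 - (1*(-4 - 1*(-5)) + 0))) = -1/(1 + (30 - (1*(-4 + 5) + 0))) = -1/(1 + (30 - (1*1 + 0))) = -1/(1 + (30 - (1 + 0))) = -1/(1 + (30 - 1*1)) = -1/(1 + (30 - 1)) = -1/(1 + 29) = -1/30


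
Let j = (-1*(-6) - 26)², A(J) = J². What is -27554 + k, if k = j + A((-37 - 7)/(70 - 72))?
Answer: -26670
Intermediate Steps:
j = 400 (j = (6 - 26)² = (-20)² = 400)
k = 884 (k = 400 + ((-37 - 7)/(70 - 72))² = 400 + (-44/(-2))² = 400 + (-44*(-½))² = 400 + 22² = 400 + 484 = 884)
-27554 + k = -27554 + 884 = -26670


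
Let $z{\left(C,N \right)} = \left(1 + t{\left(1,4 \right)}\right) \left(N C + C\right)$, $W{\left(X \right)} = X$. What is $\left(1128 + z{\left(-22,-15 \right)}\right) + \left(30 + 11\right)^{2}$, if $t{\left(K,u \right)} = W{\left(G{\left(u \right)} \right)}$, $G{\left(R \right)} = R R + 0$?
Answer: $8045$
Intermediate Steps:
$G{\left(R \right)} = R^{2}$ ($G{\left(R \right)} = R^{2} + 0 = R^{2}$)
$t{\left(K,u \right)} = u^{2}$
$z{\left(C,N \right)} = 17 C + 17 C N$ ($z{\left(C,N \right)} = \left(1 + 4^{2}\right) \left(N C + C\right) = \left(1 + 16\right) \left(C N + C\right) = 17 \left(C + C N\right) = 17 C + 17 C N$)
$\left(1128 + z{\left(-22,-15 \right)}\right) + \left(30 + 11\right)^{2} = \left(1128 + 17 \left(-22\right) \left(1 - 15\right)\right) + \left(30 + 11\right)^{2} = \left(1128 + 17 \left(-22\right) \left(-14\right)\right) + 41^{2} = \left(1128 + 5236\right) + 1681 = 6364 + 1681 = 8045$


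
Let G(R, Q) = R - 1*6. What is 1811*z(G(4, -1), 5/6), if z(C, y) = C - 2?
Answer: -7244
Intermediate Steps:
G(R, Q) = -6 + R (G(R, Q) = R - 6 = -6 + R)
z(C, y) = -2 + C
1811*z(G(4, -1), 5/6) = 1811*(-2 + (-6 + 4)) = 1811*(-2 - 2) = 1811*(-4) = -7244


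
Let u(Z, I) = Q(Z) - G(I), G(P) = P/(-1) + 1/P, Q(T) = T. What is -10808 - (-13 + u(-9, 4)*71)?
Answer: -41689/4 ≈ -10422.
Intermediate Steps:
G(P) = 1/P - P (G(P) = P*(-1) + 1/P = -P + 1/P = 1/P - P)
u(Z, I) = I + Z - 1/I (u(Z, I) = Z - (1/I - I) = Z + (I - 1/I) = I + Z - 1/I)
-10808 - (-13 + u(-9, 4)*71) = -10808 - (-13 + (4 - 9 - 1/4)*71) = -10808 - (-13 + (4 - 9 - 1*¼)*71) = -10808 - (-13 + (4 - 9 - ¼)*71) = -10808 - (-13 - 21/4*71) = -10808 - (-13 - 1491/4) = -10808 - 1*(-1543/4) = -10808 + 1543/4 = -41689/4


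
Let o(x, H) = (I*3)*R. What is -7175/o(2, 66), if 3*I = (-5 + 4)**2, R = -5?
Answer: 1435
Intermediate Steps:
I = 1/3 (I = (-5 + 4)**2/3 = (1/3)*(-1)**2 = (1/3)*1 = 1/3 ≈ 0.33333)
o(x, H) = -5 (o(x, H) = ((1/3)*3)*(-5) = 1*(-5) = -5)
-7175/o(2, 66) = -7175/(-5) = -7175*(-1/5) = 1435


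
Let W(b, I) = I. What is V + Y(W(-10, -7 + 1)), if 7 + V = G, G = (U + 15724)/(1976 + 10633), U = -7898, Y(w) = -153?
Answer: -2009614/12609 ≈ -159.38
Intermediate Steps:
G = 7826/12609 (G = (-7898 + 15724)/(1976 + 10633) = 7826/12609 ≈ 0.62067)
V = -80437/12609 (V = -7 + 7826/12609 = -80437/12609 ≈ -6.3793)
V + Y(W(-10, -7 + 1)) = -80437/12609 - 153 = -2009614/12609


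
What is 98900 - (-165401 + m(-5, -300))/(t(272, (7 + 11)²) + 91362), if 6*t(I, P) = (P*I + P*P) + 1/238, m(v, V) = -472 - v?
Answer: 17448539701604/176423689 ≈ 98901.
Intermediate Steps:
t(I, P) = 1/1428 + P²/6 + I*P/6 (t(I, P) = ((P*I + P*P) + 1/238)/6 = ((I*P + P²) + 1/238)/6 = ((P² + I*P) + 1/238)/6 = (1/238 + P² + I*P)/6 = 1/1428 + P²/6 + I*P/6)
98900 - (-165401 + m(-5, -300))/(t(272, (7 + 11)²) + 91362) = 98900 - (-165401 + (-472 - 1*(-5)))/((1/1428 + ((7 + 11)²)²/6 + (⅙)*272*(7 + 11)²) + 91362) = 98900 - (-165401 + (-472 + 5))/((1/1428 + (18²)²/6 + (⅙)*272*18²) + 91362) = 98900 - (-165401 - 467)/((1/1428 + (⅙)*324² + (⅙)*272*324) + 91362) = 98900 - (-165868)/((1/1428 + (⅙)*104976 + 14688) + 91362) = 98900 - (-165868)/((1/1428 + 17496 + 14688) + 91362) = 98900 - (-165868)/(45958753/1428 + 91362) = 98900 - (-165868)/176423689/1428 = 98900 - (-165868)*1428/176423689 = 98900 - 1*(-236859504/176423689) = 98900 + 236859504/176423689 = 17448539701604/176423689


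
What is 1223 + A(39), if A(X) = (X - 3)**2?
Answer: 2519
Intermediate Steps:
A(X) = (-3 + X)**2
1223 + A(39) = 1223 + (-3 + 39)**2 = 1223 + 36**2 = 1223 + 1296 = 2519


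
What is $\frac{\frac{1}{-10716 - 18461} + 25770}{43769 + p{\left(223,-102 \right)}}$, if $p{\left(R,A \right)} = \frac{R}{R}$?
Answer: $\frac{751891289}{1277077290} \approx 0.58876$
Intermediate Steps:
$p{\left(R,A \right)} = 1$
$\frac{\frac{1}{-10716 - 18461} + 25770}{43769 + p{\left(223,-102 \right)}} = \frac{\frac{1}{-10716 - 18461} + 25770}{43769 + 1} = \frac{\frac{1}{-29177} + 25770}{43770} = \left(- \frac{1}{29177} + 25770\right) \frac{1}{43770} = \frac{751891289}{29177} \cdot \frac{1}{43770} = \frac{751891289}{1277077290}$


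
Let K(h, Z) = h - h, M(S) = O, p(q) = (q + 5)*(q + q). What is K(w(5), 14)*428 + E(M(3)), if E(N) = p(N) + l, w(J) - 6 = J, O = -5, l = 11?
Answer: 11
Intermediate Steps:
p(q) = 2*q*(5 + q) (p(q) = (5 + q)*(2*q) = 2*q*(5 + q))
M(S) = -5
w(J) = 6 + J
E(N) = 11 + 2*N*(5 + N) (E(N) = 2*N*(5 + N) + 11 = 11 + 2*N*(5 + N))
K(h, Z) = 0
K(w(5), 14)*428 + E(M(3)) = 0*428 + (11 + 2*(-5)*(5 - 5)) = 0 + (11 + 2*(-5)*0) = 0 + (11 + 0) = 0 + 11 = 11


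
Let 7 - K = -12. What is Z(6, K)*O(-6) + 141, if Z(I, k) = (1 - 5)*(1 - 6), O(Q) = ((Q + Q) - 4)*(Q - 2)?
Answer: 2701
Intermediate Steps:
O(Q) = (-4 + 2*Q)*(-2 + Q) (O(Q) = (2*Q - 4)*(-2 + Q) = (-4 + 2*Q)*(-2 + Q))
K = 19 (K = 7 - 1*(-12) = 7 + 12 = 19)
Z(I, k) = 20 (Z(I, k) = -4*(-5) = 20)
Z(6, K)*O(-6) + 141 = 20*(8 - 8*(-6) + 2*(-6)**2) + 141 = 20*(8 + 48 + 2*36) + 141 = 20*(8 + 48 + 72) + 141 = 20*128 + 141 = 2560 + 141 = 2701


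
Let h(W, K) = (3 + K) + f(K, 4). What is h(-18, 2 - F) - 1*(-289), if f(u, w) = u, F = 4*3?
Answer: 272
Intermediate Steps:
F = 12
h(W, K) = 3 + 2*K (h(W, K) = (3 + K) + K = 3 + 2*K)
h(-18, 2 - F) - 1*(-289) = (3 + 2*(2 - 1*12)) - 1*(-289) = (3 + 2*(2 - 12)) + 289 = (3 + 2*(-10)) + 289 = (3 - 20) + 289 = -17 + 289 = 272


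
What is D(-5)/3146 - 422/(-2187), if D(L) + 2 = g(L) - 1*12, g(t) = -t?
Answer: 1307929/6880302 ≈ 0.19010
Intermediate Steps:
D(L) = -14 - L (D(L) = -2 + (-L - 1*12) = -2 + (-L - 12) = -2 + (-12 - L) = -14 - L)
D(-5)/3146 - 422/(-2187) = (-14 - 1*(-5))/3146 - 422/(-2187) = (-14 + 5)*(1/3146) - 422*(-1/2187) = -9*1/3146 + 422/2187 = -9/3146 + 422/2187 = 1307929/6880302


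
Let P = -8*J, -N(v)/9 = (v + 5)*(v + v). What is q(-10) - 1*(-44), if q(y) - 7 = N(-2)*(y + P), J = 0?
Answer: -1029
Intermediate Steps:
N(v) = -18*v*(5 + v) (N(v) = -9*(v + 5)*(v + v) = -9*(5 + v)*2*v = -18*v*(5 + v))
P = 0 (P = -8*0 = 0)
q(y) = 7 + 108*y (q(y) = 7 + (-18*(-2)*(5 - 2))*(y + 0) = 7 + (-18*(-2)*3)*y = 7 + 108*y)
q(-10) - 1*(-44) = (7 + 108*(-10)) - 1*(-44) = (7 - 1080) + 44 = -1073 + 44 = -1029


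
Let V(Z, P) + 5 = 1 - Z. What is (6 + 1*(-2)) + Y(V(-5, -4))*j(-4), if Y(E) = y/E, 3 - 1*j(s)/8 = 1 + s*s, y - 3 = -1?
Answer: -220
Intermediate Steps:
V(Z, P) = -4 - Z (V(Z, P) = -5 + (1 - Z) = -4 - Z)
y = 2 (y = 3 - 1 = 2)
j(s) = 16 - 8*s² (j(s) = 24 - 8*(1 + s*s) = 24 - 8*(1 + s²) = 24 + (-8 - 8*s²) = 16 - 8*s²)
Y(E) = 2/E
(6 + 1*(-2)) + Y(V(-5, -4))*j(-4) = (6 + 1*(-2)) + (2/(-4 - 1*(-5)))*(16 - 8*(-4)²) = (6 - 2) + (2/(-4 + 5))*(16 - 8*16) = 4 + (2/1)*(16 - 128) = 4 + (2*1)*(-112) = 4 + 2*(-112) = 4 - 224 = -220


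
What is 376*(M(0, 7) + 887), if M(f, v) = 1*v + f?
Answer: 336144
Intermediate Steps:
M(f, v) = f + v (M(f, v) = v + f = f + v)
376*(M(0, 7) + 887) = 376*((0 + 7) + 887) = 376*(7 + 887) = 376*894 = 336144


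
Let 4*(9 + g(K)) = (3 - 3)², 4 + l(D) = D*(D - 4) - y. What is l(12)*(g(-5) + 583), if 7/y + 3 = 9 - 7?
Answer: 56826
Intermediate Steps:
y = -7 (y = 7/(-3 + (9 - 7)) = 7/(-3 + 2) = 7/(-1) = 7*(-1) = -7)
l(D) = 3 + D*(-4 + D) (l(D) = -4 + (D*(D - 4) - 1*(-7)) = -4 + (D*(-4 + D) + 7) = -4 + (7 + D*(-4 + D)) = 3 + D*(-4 + D))
g(K) = -9 (g(K) = -9 + (3 - 3)²/4 = -9 + (¼)*0² = -9 + (¼)*0 = -9 + 0 = -9)
l(12)*(g(-5) + 583) = (3 + 12² - 4*12)*(-9 + 583) = (3 + 144 - 48)*574 = 99*574 = 56826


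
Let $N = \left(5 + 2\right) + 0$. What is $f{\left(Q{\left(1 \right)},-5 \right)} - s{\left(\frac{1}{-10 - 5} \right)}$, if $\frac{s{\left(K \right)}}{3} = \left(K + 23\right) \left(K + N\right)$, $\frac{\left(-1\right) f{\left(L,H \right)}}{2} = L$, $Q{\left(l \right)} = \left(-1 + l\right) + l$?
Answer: $- \frac{35926}{75} \approx -479.01$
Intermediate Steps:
$N = 7$ ($N = 7 + 0 = 7$)
$Q{\left(l \right)} = -1 + 2 l$
$f{\left(L,H \right)} = - 2 L$
$s{\left(K \right)} = 3 \left(7 + K\right) \left(23 + K\right)$ ($s{\left(K \right)} = 3 \left(K + 23\right) \left(K + 7\right) = 3 \left(23 + K\right) \left(7 + K\right) = 3 \left(7 + K\right) \left(23 + K\right)$)
$f{\left(Q{\left(1 \right)},-5 \right)} - s{\left(\frac{1}{-10 - 5} \right)} = - 2 \left(-1 + 2 \cdot 1\right) - \left(483 + 3 \left(\frac{1}{-10 - 5}\right)^{2} + \frac{90}{-10 - 5}\right) = - 2 \left(-1 + 2\right) - \left(483 + 3 \left(\frac{1}{-15}\right)^{2} + \frac{90}{-15}\right) = \left(-2\right) 1 - \left(483 + 3 \left(- \frac{1}{15}\right)^{2} + 90 \left(- \frac{1}{15}\right)\right) = -2 - \left(483 + 3 \cdot \frac{1}{225} - 6\right) = -2 - \left(483 + \frac{1}{75} - 6\right) = -2 - \frac{35776}{75} = - \frac{35926}{75}$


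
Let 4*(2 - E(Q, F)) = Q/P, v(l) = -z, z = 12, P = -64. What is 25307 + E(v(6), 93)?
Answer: 1619773/64 ≈ 25309.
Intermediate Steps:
v(l) = -12 (v(l) = -1*12 = -12)
E(Q, F) = 2 + Q/256 (E(Q, F) = 2 - Q/(4*(-64)) = 2 - Q*(-1)/(4*64) = 2 - (-1)*Q/256 = 2 + Q/256)
25307 + E(v(6), 93) = 25307 + (2 + (1/256)*(-12)) = 25307 + (2 - 3/64) = 25307 + 125/64 = 1619773/64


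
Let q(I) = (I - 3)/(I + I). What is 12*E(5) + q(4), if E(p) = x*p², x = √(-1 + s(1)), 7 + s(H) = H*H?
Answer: ⅛ + 300*I*√7 ≈ 0.125 + 793.73*I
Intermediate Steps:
s(H) = -7 + H² (s(H) = -7 + H*H = -7 + H²)
q(I) = (-3 + I)/(2*I) (q(I) = (-3 + I)/((2*I)) = (-3 + I)*(1/(2*I)) = (-3 + I)/(2*I))
x = I*√7 (x = √(-1 + (-7 + 1²)) = √(-1 + (-7 + 1)) = √(-1 - 6) = √(-7) = I*√7 ≈ 2.6458*I)
E(p) = I*√7*p² (E(p) = (I*√7)*p² = I*√7*p²)
12*E(5) + q(4) = 12*(I*√7*5²) + (½)*(-3 + 4)/4 = 12*(I*√7*25) + (½)*(¼)*1 = 12*(25*I*√7) + ⅛ = 300*I*√7 + ⅛ = ⅛ + 300*I*√7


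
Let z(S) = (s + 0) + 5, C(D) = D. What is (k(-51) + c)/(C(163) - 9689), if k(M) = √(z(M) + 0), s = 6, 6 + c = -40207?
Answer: 40213/9526 - √11/9526 ≈ 4.2210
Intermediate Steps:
c = -40213 (c = -6 - 40207 = -40213)
z(S) = 11 (z(S) = (6 + 0) + 5 = 6 + 5 = 11)
k(M) = √11 (k(M) = √(11 + 0) = √11)
(k(-51) + c)/(C(163) - 9689) = (√11 - 40213)/(163 - 9689) = (-40213 + √11)/(-9526) = (-40213 + √11)*(-1/9526) = 40213/9526 - √11/9526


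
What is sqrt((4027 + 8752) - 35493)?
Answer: I*sqrt(22714) ≈ 150.71*I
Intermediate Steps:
sqrt((4027 + 8752) - 35493) = sqrt(12779 - 35493) = sqrt(-22714) = I*sqrt(22714)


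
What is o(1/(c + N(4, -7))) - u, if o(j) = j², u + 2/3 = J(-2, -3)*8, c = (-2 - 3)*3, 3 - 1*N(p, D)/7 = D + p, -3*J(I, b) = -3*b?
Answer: 17983/729 ≈ 24.668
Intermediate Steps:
J(I, b) = b (J(I, b) = -(-1)*b = b)
N(p, D) = 21 - 7*D - 7*p (N(p, D) = 21 - 7*(D + p) = 21 + (-7*D - 7*p) = 21 - 7*D - 7*p)
c = -15 (c = -5*3 = -15)
u = -74/3 (u = -⅔ - 3*8 = -⅔ - 24 = -74/3 ≈ -24.667)
o(1/(c + N(4, -7))) - u = (1/(-15 + (21 - 7*(-7) - 7*4)))² - 1*(-74/3) = (1/(-15 + (21 + 49 - 28)))² + 74/3 = (1/(-15 + 42))² + 74/3 = (1/27)² + 74/3 = 1/729 + 74/3 = 17983/729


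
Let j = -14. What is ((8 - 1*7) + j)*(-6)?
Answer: 78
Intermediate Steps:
((8 - 1*7) + j)*(-6) = ((8 - 1*7) - 14)*(-6) = ((8 - 7) - 14)*(-6) = (1 - 14)*(-6) = -13*(-6) = 78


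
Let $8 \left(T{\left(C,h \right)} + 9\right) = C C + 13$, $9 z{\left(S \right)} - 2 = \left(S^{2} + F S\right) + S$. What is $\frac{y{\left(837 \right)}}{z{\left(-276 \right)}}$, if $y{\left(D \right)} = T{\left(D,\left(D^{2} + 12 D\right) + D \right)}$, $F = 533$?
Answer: $- \frac{3152295}{284824} \approx -11.068$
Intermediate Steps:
$z{\left(S \right)} = \frac{2}{9} + \frac{S^{2}}{9} + \frac{178 S}{3}$ ($z{\left(S \right)} = \frac{2}{9} + \frac{\left(S^{2} + 533 S\right) + S}{9} = \frac{2}{9} + \frac{S^{2} + 534 S}{9} = \frac{2}{9} + \left(\frac{S^{2}}{9} + \frac{178 S}{3}\right) = \frac{2}{9} + \frac{S^{2}}{9} + \frac{178 S}{3}$)
$T{\left(C,h \right)} = - \frac{59}{8} + \frac{C^{2}}{8}$ ($T{\left(C,h \right)} = -9 + \frac{C C + 13}{8} = -9 + \frac{C^{2} + 13}{8} = -9 + \frac{13 + C^{2}}{8} = -9 + \left(\frac{13}{8} + \frac{C^{2}}{8}\right) = - \frac{59}{8} + \frac{C^{2}}{8}$)
$y{\left(D \right)} = - \frac{59}{8} + \frac{D^{2}}{8}$
$\frac{y{\left(837 \right)}}{z{\left(-276 \right)}} = \frac{- \frac{59}{8} + \frac{837^{2}}{8}}{\frac{2}{9} + \frac{\left(-276\right)^{2}}{9} + \frac{178}{3} \left(-276\right)} = \frac{- \frac{59}{8} + \frac{1}{8} \cdot 700569}{\frac{2}{9} + \frac{1}{9} \cdot 76176 - 16376} = \frac{- \frac{59}{8} + \frac{700569}{8}}{\frac{2}{9} + 8464 - 16376} = \frac{350255}{4 \left(- \frac{71206}{9}\right)} = \frac{350255}{4} \left(- \frac{9}{71206}\right) = - \frac{3152295}{284824}$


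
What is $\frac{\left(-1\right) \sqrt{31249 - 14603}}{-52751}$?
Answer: $\frac{\sqrt{16646}}{52751} \approx 0.0024458$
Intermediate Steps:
$\frac{\left(-1\right) \sqrt{31249 - 14603}}{-52751} = - \sqrt{16646} \left(- \frac{1}{52751}\right) = \frac{\sqrt{16646}}{52751}$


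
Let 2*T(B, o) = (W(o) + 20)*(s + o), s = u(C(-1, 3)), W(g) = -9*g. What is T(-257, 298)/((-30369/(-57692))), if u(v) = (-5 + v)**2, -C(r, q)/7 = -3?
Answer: -42540580808/30369 ≈ -1.4008e+6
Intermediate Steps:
C(r, q) = 21 (C(r, q) = -7*(-3) = 21)
s = 256 (s = (-5 + 21)**2 = 16**2 = 256)
T(B, o) = (20 - 9*o)*(256 + o)/2 (T(B, o) = ((-9*o + 20)*(256 + o))/2 = ((20 - 9*o)*(256 + o))/2 = (20 - 9*o)*(256 + o)/2)
T(-257, 298)/((-30369/(-57692))) = (2560 - 1142*298 - 9/2*298**2)/((-30369/(-57692))) = (2560 - 340316 - 9/2*88804)/((-30369*(-1/57692))) = (2560 - 340316 - 399618)/(30369/57692) = -737374*57692/30369 = -42540580808/30369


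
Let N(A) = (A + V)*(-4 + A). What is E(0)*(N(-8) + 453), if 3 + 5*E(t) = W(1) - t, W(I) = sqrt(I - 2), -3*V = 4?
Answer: -339 + 113*I ≈ -339.0 + 113.0*I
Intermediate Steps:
V = -4/3 (V = -1/3*4 = -4/3 ≈ -1.3333)
W(I) = sqrt(-2 + I)
N(A) = (-4 + A)*(-4/3 + A) (N(A) = (A - 4/3)*(-4 + A) = (-4/3 + A)*(-4 + A) = (-4 + A)*(-4/3 + A))
E(t) = -3/5 - t/5 + I/5 (E(t) = -3/5 + (sqrt(-2 + 1) - t)/5 = -3/5 + (sqrt(-1) - t)/5 = -3/5 + (I - t)/5 = -3/5 + (-t/5 + I/5) = -3/5 - t/5 + I/5)
E(0)*(N(-8) + 453) = (-3/5 - 1/5*0 + I/5)*((16/3 + (-8)**2 - 16/3*(-8)) + 453) = (-3/5 + 0 + I/5)*((16/3 + 64 + 128/3) + 453) = (-3/5 + I/5)*(112 + 453) = (-3/5 + I/5)*565 = -339 + 113*I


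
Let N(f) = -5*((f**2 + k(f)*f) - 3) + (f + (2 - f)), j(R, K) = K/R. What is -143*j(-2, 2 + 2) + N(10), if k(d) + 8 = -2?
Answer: 303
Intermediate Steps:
k(d) = -10 (k(d) = -8 - 2 = -10)
N(f) = 17 - 5*f**2 + 50*f (N(f) = -5*((f**2 - 10*f) - 3) + (f + (2 - f)) = -5*(-3 + f**2 - 10*f) + 2 = (15 - 5*f**2 + 50*f) + 2 = 17 - 5*f**2 + 50*f)
-143*j(-2, 2 + 2) + N(10) = -143*(2 + 2)/(-2) + (17 - 5*10**2 + 50*10) = -572*(-1)/2 + (17 - 5*100 + 500) = -143*(-2) + (17 - 500 + 500) = 286 + 17 = 303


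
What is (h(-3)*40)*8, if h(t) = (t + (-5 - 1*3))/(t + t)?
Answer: 1760/3 ≈ 586.67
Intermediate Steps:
h(t) = (-8 + t)/(2*t) (h(t) = (t + (-5 - 3))/((2*t)) = (t - 8)*(1/(2*t)) = (-8 + t)*(1/(2*t)) = (-8 + t)/(2*t))
(h(-3)*40)*8 = (((½)*(-8 - 3)/(-3))*40)*8 = (((½)*(-⅓)*(-11))*40)*8 = ((11/6)*40)*8 = (220/3)*8 = 1760/3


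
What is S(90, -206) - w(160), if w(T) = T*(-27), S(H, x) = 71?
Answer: 4391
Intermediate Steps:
w(T) = -27*T
S(90, -206) - w(160) = 71 - (-27)*160 = 71 - 1*(-4320) = 71 + 4320 = 4391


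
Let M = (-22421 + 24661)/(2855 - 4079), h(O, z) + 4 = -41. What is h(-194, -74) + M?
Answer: -7165/153 ≈ -46.830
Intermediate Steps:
h(O, z) = -45 (h(O, z) = -4 - 41 = -45)
M = -280/153 (M = 2240/(-1224) = 2240*(-1/1224) = -280/153 ≈ -1.8301)
h(-194, -74) + M = -45 - 280/153 = -7165/153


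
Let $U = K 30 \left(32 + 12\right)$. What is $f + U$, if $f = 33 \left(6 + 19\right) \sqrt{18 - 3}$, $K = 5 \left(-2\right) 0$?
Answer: $825 \sqrt{15} \approx 3195.2$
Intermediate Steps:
$K = 0$ ($K = \left(-10\right) 0 = 0$)
$f = 825 \sqrt{15}$ ($f = 33 \cdot 25 \sqrt{15} = 825 \sqrt{15} \approx 3195.2$)
$U = 0$ ($U = 0 \cdot 30 \left(32 + 12\right) = 0 \cdot 44 = 0$)
$f + U = 825 \sqrt{15} + 0 = 825 \sqrt{15}$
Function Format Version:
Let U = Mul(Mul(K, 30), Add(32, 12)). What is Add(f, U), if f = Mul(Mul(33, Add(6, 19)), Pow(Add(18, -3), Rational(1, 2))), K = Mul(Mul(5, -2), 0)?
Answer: Mul(825, Pow(15, Rational(1, 2))) ≈ 3195.2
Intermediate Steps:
K = 0 (K = Mul(-10, 0) = 0)
f = Mul(825, Pow(15, Rational(1, 2))) (f = Mul(Mul(33, 25), Pow(15, Rational(1, 2))) = Mul(825, Pow(15, Rational(1, 2))) ≈ 3195.2)
U = 0 (U = Mul(Mul(0, 30), Add(32, 12)) = Mul(0, 44) = 0)
Add(f, U) = Add(Mul(825, Pow(15, Rational(1, 2))), 0) = Mul(825, Pow(15, Rational(1, 2)))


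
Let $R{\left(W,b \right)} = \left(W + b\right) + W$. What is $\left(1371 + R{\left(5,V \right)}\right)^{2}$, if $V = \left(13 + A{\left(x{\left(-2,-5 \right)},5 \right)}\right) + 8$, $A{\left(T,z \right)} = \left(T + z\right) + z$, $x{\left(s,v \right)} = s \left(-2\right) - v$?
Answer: $2019241$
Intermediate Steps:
$x{\left(s,v \right)} = - v - 2 s$ ($x{\left(s,v \right)} = - 2 s - v = - v - 2 s$)
$A{\left(T,z \right)} = T + 2 z$
$V = 40$ ($V = \left(13 + \left(\left(\left(-1\right) \left(-5\right) - -4\right) + 2 \cdot 5\right)\right) + 8 = \left(13 + \left(\left(5 + 4\right) + 10\right)\right) + 8 = \left(13 + \left(9 + 10\right)\right) + 8 = \left(13 + 19\right) + 8 = 32 + 8 = 40$)
$R{\left(W,b \right)} = b + 2 W$
$\left(1371 + R{\left(5,V \right)}\right)^{2} = \left(1371 + \left(40 + 2 \cdot 5\right)\right)^{2} = \left(1371 + \left(40 + 10\right)\right)^{2} = \left(1371 + 50\right)^{2} = 1421^{2} = 2019241$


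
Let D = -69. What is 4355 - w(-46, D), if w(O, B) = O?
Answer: 4401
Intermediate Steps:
4355 - w(-46, D) = 4355 - 1*(-46) = 4355 + 46 = 4401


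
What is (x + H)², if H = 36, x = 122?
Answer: 24964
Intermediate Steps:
(x + H)² = (122 + 36)² = 158² = 24964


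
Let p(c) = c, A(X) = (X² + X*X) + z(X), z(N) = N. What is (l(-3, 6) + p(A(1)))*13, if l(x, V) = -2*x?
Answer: 117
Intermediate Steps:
A(X) = X + 2*X² (A(X) = (X² + X*X) + X = (X² + X²) + X = 2*X² + X = X + 2*X²)
(l(-3, 6) + p(A(1)))*13 = (-2*(-3) + 1*(1 + 2*1))*13 = (6 + 1*(1 + 2))*13 = (6 + 1*3)*13 = (6 + 3)*13 = 9*13 = 117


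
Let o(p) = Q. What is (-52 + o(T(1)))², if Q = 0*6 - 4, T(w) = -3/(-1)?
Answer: 3136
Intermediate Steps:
T(w) = 3 (T(w) = -3*(-1) = 3)
Q = -4 (Q = 0 - 4 = -4)
o(p) = -4
(-52 + o(T(1)))² = (-52 - 4)² = (-56)² = 3136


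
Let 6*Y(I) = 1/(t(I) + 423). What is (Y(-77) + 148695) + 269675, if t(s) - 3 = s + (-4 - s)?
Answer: 1059312841/2532 ≈ 4.1837e+5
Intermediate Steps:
t(s) = -1 (t(s) = 3 + (s + (-4 - s)) = 3 - 4 = -1)
Y(I) = 1/2532 (Y(I) = 1/(6*(-1 + 423)) = (1/6)/422 = (1/6)*(1/422) = 1/2532)
(Y(-77) + 148695) + 269675 = (1/2532 + 148695) + 269675 = 376495741/2532 + 269675 = 1059312841/2532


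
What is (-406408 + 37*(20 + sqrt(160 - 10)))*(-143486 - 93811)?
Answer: 96263799396 - 43899945*sqrt(6) ≈ 9.6156e+10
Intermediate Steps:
(-406408 + 37*(20 + sqrt(160 - 10)))*(-143486 - 93811) = (-406408 + 37*(20 + sqrt(150)))*(-237297) = (-406408 + 37*(20 + 5*sqrt(6)))*(-237297) = (-406408 + (740 + 185*sqrt(6)))*(-237297) = (-405668 + 185*sqrt(6))*(-237297) = 96263799396 - 43899945*sqrt(6)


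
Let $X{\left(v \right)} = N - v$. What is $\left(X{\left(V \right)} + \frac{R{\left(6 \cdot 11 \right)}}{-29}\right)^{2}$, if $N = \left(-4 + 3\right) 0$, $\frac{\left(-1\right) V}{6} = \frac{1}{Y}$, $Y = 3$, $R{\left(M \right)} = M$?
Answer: $\frac{64}{841} \approx 0.0761$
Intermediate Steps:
$V = -2$ ($V = - \frac{6}{3} = \left(-6\right) \frac{1}{3} = -2$)
$N = 0$ ($N = \left(-1\right) 0 = 0$)
$X{\left(v \right)} = - v$ ($X{\left(v \right)} = 0 - v = - v$)
$\left(X{\left(V \right)} + \frac{R{\left(6 \cdot 11 \right)}}{-29}\right)^{2} = \left(\left(-1\right) \left(-2\right) + \frac{6 \cdot 11}{-29}\right)^{2} = \left(2 + 66 \left(- \frac{1}{29}\right)\right)^{2} = \left(2 - \frac{66}{29}\right)^{2} = \left(- \frac{8}{29}\right)^{2} = \frac{64}{841}$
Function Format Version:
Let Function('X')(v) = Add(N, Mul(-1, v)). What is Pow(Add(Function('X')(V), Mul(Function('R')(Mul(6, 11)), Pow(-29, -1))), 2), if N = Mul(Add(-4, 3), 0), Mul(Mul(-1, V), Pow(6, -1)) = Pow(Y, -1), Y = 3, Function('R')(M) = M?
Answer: Rational(64, 841) ≈ 0.076100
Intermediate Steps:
V = -2 (V = Mul(-6, Pow(3, -1)) = Mul(-6, Rational(1, 3)) = -2)
N = 0 (N = Mul(-1, 0) = 0)
Function('X')(v) = Mul(-1, v) (Function('X')(v) = Add(0, Mul(-1, v)) = Mul(-1, v))
Pow(Add(Function('X')(V), Mul(Function('R')(Mul(6, 11)), Pow(-29, -1))), 2) = Pow(Add(Mul(-1, -2), Mul(Mul(6, 11), Pow(-29, -1))), 2) = Pow(Add(2, Mul(66, Rational(-1, 29))), 2) = Pow(Add(2, Rational(-66, 29)), 2) = Pow(Rational(-8, 29), 2) = Rational(64, 841)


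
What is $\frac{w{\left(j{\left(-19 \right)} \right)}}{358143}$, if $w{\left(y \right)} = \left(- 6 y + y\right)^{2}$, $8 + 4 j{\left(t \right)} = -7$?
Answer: $\frac{1875}{1910096} \approx 0.00098163$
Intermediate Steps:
$j{\left(t \right)} = - \frac{15}{4}$ ($j{\left(t \right)} = -2 + \frac{1}{4} \left(-7\right) = -2 - \frac{7}{4} = - \frac{15}{4}$)
$w{\left(y \right)} = 25 y^{2}$ ($w{\left(y \right)} = \left(- 5 y\right)^{2} = 25 y^{2}$)
$\frac{w{\left(j{\left(-19 \right)} \right)}}{358143} = \frac{25 \left(- \frac{15}{4}\right)^{2}}{358143} = 25 \cdot \frac{225}{16} \cdot \frac{1}{358143} = \frac{5625}{16} \cdot \frac{1}{358143} = \frac{1875}{1910096}$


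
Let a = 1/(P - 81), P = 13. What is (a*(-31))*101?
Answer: 3131/68 ≈ 46.044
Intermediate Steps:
a = -1/68 (a = 1/(13 - 81) = 1/(-68) = -1/68 ≈ -0.014706)
(a*(-31))*101 = -1/68*(-31)*101 = (31/68)*101 = 3131/68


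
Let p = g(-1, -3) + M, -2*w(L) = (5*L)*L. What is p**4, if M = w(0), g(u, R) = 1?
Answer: 1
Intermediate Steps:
w(L) = -5*L**2/2 (w(L) = -5*L*L/2 = -5*L**2/2)
M = 0 (M = -5/2*0**2 = -5/2*0 = 0)
p = 1 (p = 1 + 0 = 1)
p**4 = 1**4 = 1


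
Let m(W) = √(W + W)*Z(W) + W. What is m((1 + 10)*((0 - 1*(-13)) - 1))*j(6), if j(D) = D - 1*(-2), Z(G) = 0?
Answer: 1056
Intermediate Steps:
m(W) = W (m(W) = √(W + W)*0 + W = √(2*W)*0 + W = (√2*√W)*0 + W = 0 + W = W)
j(D) = 2 + D (j(D) = D + 2 = 2 + D)
m((1 + 10)*((0 - 1*(-13)) - 1))*j(6) = ((1 + 10)*((0 - 1*(-13)) - 1))*(2 + 6) = (11*((0 + 13) - 1))*8 = (11*(13 - 1))*8 = (11*12)*8 = 132*8 = 1056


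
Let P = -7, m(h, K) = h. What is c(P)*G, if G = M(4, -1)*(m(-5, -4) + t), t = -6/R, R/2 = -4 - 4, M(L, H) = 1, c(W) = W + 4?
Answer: 111/8 ≈ 13.875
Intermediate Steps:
c(W) = 4 + W
R = -16 (R = 2*(-4 - 4) = 2*(-8) = -16)
t = 3/8 (t = -6/(-16) = -6*(-1/16) = 3/8 ≈ 0.37500)
G = -37/8 (G = 1*(-5 + 3/8) = 1*(-37/8) = -37/8 ≈ -4.6250)
c(P)*G = (4 - 7)*(-37/8) = -3*(-37/8) = 111/8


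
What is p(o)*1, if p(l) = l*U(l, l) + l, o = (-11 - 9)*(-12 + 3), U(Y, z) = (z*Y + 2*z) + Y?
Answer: 5929380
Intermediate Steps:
U(Y, z) = Y + 2*z + Y*z (U(Y, z) = (Y*z + 2*z) + Y = (2*z + Y*z) + Y = Y + 2*z + Y*z)
o = 180 (o = -20*(-9) = 180)
p(l) = l + l*(l² + 3*l) (p(l) = l*(l + 2*l + l*l) + l = l*(l + 2*l + l²) + l = l*(l² + 3*l) + l = l + l*(l² + 3*l))
p(o)*1 = (180*(1 + 180² + 3*180))*1 = (180*(1 + 32400 + 540))*1 = (180*32941)*1 = 5929380*1 = 5929380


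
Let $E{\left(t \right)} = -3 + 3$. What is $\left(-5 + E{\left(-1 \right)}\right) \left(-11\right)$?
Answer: $55$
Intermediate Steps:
$E{\left(t \right)} = 0$
$\left(-5 + E{\left(-1 \right)}\right) \left(-11\right) = \left(-5 + 0\right) \left(-11\right) = \left(-5\right) \left(-11\right) = 55$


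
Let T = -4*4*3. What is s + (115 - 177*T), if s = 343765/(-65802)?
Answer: 566277257/65802 ≈ 8605.8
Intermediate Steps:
T = -48 (T = -16*3 = -48)
s = -343765/65802 (s = 343765*(-1/65802) = -343765/65802 ≈ -5.2242)
s + (115 - 177*T) = -343765/65802 + (115 - 177*(-48)) = -343765/65802 + (115 + 8496) = -343765/65802 + 8611 = 566277257/65802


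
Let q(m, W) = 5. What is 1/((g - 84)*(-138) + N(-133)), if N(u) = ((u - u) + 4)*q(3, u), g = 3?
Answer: 1/11198 ≈ 8.9302e-5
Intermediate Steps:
N(u) = 20 (N(u) = ((u - u) + 4)*5 = (0 + 4)*5 = 4*5 = 20)
1/((g - 84)*(-138) + N(-133)) = 1/((3 - 84)*(-138) + 20) = 1/(-81*(-138) + 20) = 1/(11178 + 20) = 1/11198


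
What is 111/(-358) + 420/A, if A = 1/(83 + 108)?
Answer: 28718649/358 ≈ 80220.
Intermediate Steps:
A = 1/191 ≈ 0.0052356
111/(-358) + 420/A = 111/(-358) + 420/(1/191) = 111*(-1/358) + 420*191 = -111/358 + 80220 = 28718649/358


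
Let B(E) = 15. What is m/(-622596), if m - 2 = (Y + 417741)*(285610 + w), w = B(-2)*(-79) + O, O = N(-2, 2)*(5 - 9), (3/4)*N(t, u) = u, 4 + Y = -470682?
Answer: 45174950629/1867788 ≈ 24186.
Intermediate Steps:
Y = -470686 (Y = -4 - 470682 = -470686)
N(t, u) = 4*u/3
O = -32/3 (O = ((4/3)*2)*(5 - 9) = (8/3)*(-4) = -32/3 ≈ -10.667)
w = -3587/3 (w = 15*(-79) - 32/3 = -1185 - 32/3 = -3587/3 ≈ -1195.7)
m = -45174950629/3 (m = 2 + (-470686 + 417741)*(285610 - 3587/3) = 2 - 52945*853243/3 = 2 - 45174950635/3 = -45174950629/3 ≈ -1.5058e+10)
m/(-622596) = -45174950629/3/(-622596) = -45174950629/3*(-1/622596) = 45174950629/1867788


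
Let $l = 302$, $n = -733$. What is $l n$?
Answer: $-221366$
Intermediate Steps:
$l n = 302 \left(-733\right) = -221366$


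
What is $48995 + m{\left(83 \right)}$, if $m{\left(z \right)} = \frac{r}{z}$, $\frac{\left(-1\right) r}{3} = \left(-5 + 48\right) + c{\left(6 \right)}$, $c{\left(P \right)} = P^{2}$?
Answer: $\frac{4066348}{83} \approx 48992.0$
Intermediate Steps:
$r = -237$ ($r = - 3 \left(\left(-5 + 48\right) + 6^{2}\right) = - 3 \left(43 + 36\right) = \left(-3\right) 79 = -237$)
$m{\left(z \right)} = - \frac{237}{z}$
$48995 + m{\left(83 \right)} = 48995 - \frac{237}{83} = \frac{4066348}{83}$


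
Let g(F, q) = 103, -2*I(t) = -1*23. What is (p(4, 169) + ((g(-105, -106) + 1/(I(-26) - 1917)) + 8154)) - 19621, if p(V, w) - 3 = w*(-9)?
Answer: -49093304/3811 ≈ -12882.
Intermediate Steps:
I(t) = 23/2 (I(t) = -(-1)*23/2 = -½*(-23) = 23/2)
p(V, w) = 3 - 9*w (p(V, w) = 3 + w*(-9) = 3 - 9*w)
(p(4, 169) + ((g(-105, -106) + 1/(I(-26) - 1917)) + 8154)) - 19621 = ((3 - 9*169) + ((103 + 1/(23/2 - 1917)) + 8154)) - 19621 = ((3 - 1521) + ((103 + 1/(-3811/2)) + 8154)) - 19621 = (-1518 + ((103 - 2/3811) + 8154)) - 19621 = (-1518 + (392531/3811 + 8154)) - 19621 = (-1518 + 31467425/3811) - 19621 = 25682327/3811 - 19621 = -49093304/3811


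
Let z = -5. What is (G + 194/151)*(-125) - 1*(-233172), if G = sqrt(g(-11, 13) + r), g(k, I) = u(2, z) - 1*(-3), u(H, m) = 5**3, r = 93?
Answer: 35184722/151 - 125*sqrt(221) ≈ 2.3115e+5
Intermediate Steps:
u(H, m) = 125
g(k, I) = 128 (g(k, I) = 125 - 1*(-3) = 125 + 3 = 128)
G = sqrt(221) (G = sqrt(128 + 93) = sqrt(221) ≈ 14.866)
(G + 194/151)*(-125) - 1*(-233172) = (sqrt(221) + 194/151)*(-125) - 1*(-233172) = (sqrt(221) + 194*(1/151))*(-125) + 233172 = (sqrt(221) + 194/151)*(-125) + 233172 = (194/151 + sqrt(221))*(-125) + 233172 = (-24250/151 - 125*sqrt(221)) + 233172 = 35184722/151 - 125*sqrt(221)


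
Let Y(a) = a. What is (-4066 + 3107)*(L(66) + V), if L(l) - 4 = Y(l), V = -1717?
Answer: 1579473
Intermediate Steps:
L(l) = 4 + l
(-4066 + 3107)*(L(66) + V) = (-4066 + 3107)*((4 + 66) - 1717) = -959*(70 - 1717) = -959*(-1647) = 1579473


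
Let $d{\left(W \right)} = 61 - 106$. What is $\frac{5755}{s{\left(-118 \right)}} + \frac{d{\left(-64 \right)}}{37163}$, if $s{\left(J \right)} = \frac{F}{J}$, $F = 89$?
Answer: $- \frac{25237025675}{3307507} \approx -7630.2$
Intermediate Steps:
$s{\left(J \right)} = \frac{89}{J}$
$d{\left(W \right)} = -45$
$\frac{5755}{s{\left(-118 \right)}} + \frac{d{\left(-64 \right)}}{37163} = \frac{5755}{89 \frac{1}{-118}} - \frac{45}{37163} = \frac{5755}{89 \left(- \frac{1}{118}\right)} - \frac{45}{37163} = \frac{5755}{- \frac{89}{118}} - \frac{45}{37163} = 5755 \left(- \frac{118}{89}\right) - \frac{45}{37163} = - \frac{679090}{89} - \frac{45}{37163} = - \frac{25237025675}{3307507}$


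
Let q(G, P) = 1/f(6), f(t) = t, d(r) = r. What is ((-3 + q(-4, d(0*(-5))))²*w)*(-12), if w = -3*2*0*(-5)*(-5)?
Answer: 0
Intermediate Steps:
q(G, P) = ⅙ (q(G, P) = 1/6 = ⅙)
w = 0 (w = -0*(-5)*(-5) = -3*0*(-5) = 0*(-5) = 0)
((-3 + q(-4, d(0*(-5))))²*w)*(-12) = ((-3 + ⅙)²*0)*(-12) = ((-17/6)²*0)*(-12) = ((289/36)*0)*(-12) = 0*(-12) = 0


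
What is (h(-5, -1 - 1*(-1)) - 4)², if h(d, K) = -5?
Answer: 81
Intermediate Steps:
(h(-5, -1 - 1*(-1)) - 4)² = (-5 - 4)² = (-9)² = 81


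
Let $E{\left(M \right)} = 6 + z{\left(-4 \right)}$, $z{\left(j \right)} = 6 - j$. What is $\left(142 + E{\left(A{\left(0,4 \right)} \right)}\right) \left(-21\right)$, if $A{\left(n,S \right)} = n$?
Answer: $-3318$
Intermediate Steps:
$E{\left(M \right)} = 16$ ($E{\left(M \right)} = 6 + \left(6 - -4\right) = 6 + \left(6 + 4\right) = 6 + 10 = 16$)
$\left(142 + E{\left(A{\left(0,4 \right)} \right)}\right) \left(-21\right) = \left(142 + 16\right) \left(-21\right) = 158 \left(-21\right) = -3318$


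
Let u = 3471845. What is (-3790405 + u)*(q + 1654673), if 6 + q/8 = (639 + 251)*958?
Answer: -2699982357600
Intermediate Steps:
q = 6820912 (q = -48 + 8*((639 + 251)*958) = -48 + 8*(890*958) = -48 + 8*852620 = -48 + 6820960 = 6820912)
(-3790405 + u)*(q + 1654673) = (-3790405 + 3471845)*(6820912 + 1654673) = -318560*8475585 = -2699982357600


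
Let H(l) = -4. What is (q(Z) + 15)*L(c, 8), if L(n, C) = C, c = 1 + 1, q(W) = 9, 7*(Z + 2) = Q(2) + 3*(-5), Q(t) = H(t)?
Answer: 192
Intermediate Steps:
Q(t) = -4
Z = -33/7 (Z = -2 + (-4 + 3*(-5))/7 = -2 + (-4 - 15)/7 = -2 + (⅐)*(-19) = -2 - 19/7 = -33/7 ≈ -4.7143)
c = 2
(q(Z) + 15)*L(c, 8) = (9 + 15)*8 = 24*8 = 192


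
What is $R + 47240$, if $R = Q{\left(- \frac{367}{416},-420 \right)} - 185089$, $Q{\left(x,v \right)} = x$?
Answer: $- \frac{57345551}{416} \approx -1.3785 \cdot 10^{5}$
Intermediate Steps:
$R = - \frac{76997391}{416}$ ($R = - \frac{367}{416} - 185089 = - \frac{76997391}{416} \approx -1.8509 \cdot 10^{5}$)
$R + 47240 = - \frac{76997391}{416} + 47240 = - \frac{57345551}{416}$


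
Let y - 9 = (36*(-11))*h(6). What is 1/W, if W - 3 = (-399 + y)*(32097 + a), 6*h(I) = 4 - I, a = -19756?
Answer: -1/3183975 ≈ -3.1407e-7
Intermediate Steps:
h(I) = ⅔ - I/6 (h(I) = (4 - I)/6 = ⅔ - I/6)
y = 141 (y = 9 + (36*(-11))*(⅔ - ⅙*6) = 9 - 396*(⅔ - 1) = 9 - 396*(-⅓) = 9 + 132 = 141)
W = -3183975 (W = 3 + (-399 + 141)*(32097 - 19756) = 3 - 258*12341 = 3 - 3183978 = -3183975)
1/W = 1/(-3183975) = -1/3183975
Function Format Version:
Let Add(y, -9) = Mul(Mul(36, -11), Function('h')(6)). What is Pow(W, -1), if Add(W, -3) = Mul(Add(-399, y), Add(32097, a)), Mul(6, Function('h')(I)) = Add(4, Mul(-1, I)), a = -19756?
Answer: Rational(-1, 3183975) ≈ -3.1407e-7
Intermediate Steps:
Function('h')(I) = Add(Rational(2, 3), Mul(Rational(-1, 6), I)) (Function('h')(I) = Mul(Rational(1, 6), Add(4, Mul(-1, I))) = Add(Rational(2, 3), Mul(Rational(-1, 6), I)))
y = 141 (y = Add(9, Mul(Mul(36, -11), Add(Rational(2, 3), Mul(Rational(-1, 6), 6)))) = Add(9, Mul(-396, Add(Rational(2, 3), -1))) = Add(9, Mul(-396, Rational(-1, 3))) = Add(9, 132) = 141)
W = -3183975 (W = Add(3, Mul(Add(-399, 141), Add(32097, -19756))) = Add(3, Mul(-258, 12341)) = Add(3, -3183978) = -3183975)
Pow(W, -1) = Pow(-3183975, -1) = Rational(-1, 3183975)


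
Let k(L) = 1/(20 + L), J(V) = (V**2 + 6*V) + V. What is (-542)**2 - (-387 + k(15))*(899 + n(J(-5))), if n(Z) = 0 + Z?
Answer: 3188908/5 ≈ 6.3778e+5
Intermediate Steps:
J(V) = V**2 + 7*V
n(Z) = Z
(-542)**2 - (-387 + k(15))*(899 + n(J(-5))) = (-542)**2 - (-387 + 1/(20 + 15))*(899 - 5*(7 - 5)) = 293764 - (-387 + 1/35)*(899 - 5*2) = 293764 - (-387 + 1/35)*(899 - 10) = 293764 - (-13544)*889/35 = 293764 - 1*(-1720088/5) = 293764 + 1720088/5 = 3188908/5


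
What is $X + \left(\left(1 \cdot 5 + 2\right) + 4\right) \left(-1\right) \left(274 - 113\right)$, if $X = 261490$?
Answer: $259719$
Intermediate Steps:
$X + \left(\left(1 \cdot 5 + 2\right) + 4\right) \left(-1\right) \left(274 - 113\right) = 261490 + \left(\left(1 \cdot 5 + 2\right) + 4\right) \left(-1\right) \left(274 - 113\right) = 261490 + \left(\left(5 + 2\right) + 4\right) \left(-1\right) 161 = 261490 + \left(7 + 4\right) \left(-1\right) 161 = 261490 + 11 \left(-1\right) 161 = 261490 - 1771 = 259719$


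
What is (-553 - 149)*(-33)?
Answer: 23166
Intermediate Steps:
(-553 - 149)*(-33) = -702*(-33) = 23166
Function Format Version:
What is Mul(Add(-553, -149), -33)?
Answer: 23166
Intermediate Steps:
Mul(Add(-553, -149), -33) = Mul(-702, -33) = 23166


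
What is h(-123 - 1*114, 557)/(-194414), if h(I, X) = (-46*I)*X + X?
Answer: -6072971/194414 ≈ -31.237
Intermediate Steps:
h(I, X) = X - 46*I*X (h(I, X) = -46*I*X + X = X - 46*I*X)
h(-123 - 1*114, 557)/(-194414) = (557*(1 - 46*(-123 - 1*114)))/(-194414) = (557*(1 - 46*(-123 - 114)))*(-1/194414) = (557*(1 - 46*(-237)))*(-1/194414) = (557*(1 + 10902))*(-1/194414) = (557*10903)*(-1/194414) = 6072971*(-1/194414) = -6072971/194414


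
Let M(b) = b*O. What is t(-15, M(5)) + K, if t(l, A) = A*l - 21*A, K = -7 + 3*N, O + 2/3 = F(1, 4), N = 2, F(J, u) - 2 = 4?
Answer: -961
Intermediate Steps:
F(J, u) = 6 (F(J, u) = 2 + 4 = 6)
O = 16/3 (O = -⅔ + 6 = 16/3 ≈ 5.3333)
M(b) = 16*b/3 (M(b) = b*(16/3) = 16*b/3)
K = -1 (K = -7 + 3*2 = -7 + 6 = -1)
t(l, A) = -21*A + A*l
t(-15, M(5)) + K = ((16/3)*5)*(-21 - 15) - 1 = (80/3)*(-36) - 1 = -960 - 1 = -961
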